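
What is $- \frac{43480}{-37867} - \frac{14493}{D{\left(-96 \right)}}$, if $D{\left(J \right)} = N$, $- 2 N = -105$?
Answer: $- \frac{364349154}{1325345} \approx -274.91$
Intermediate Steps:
$N = \frac{105}{2}$ ($N = \left(- \frac{1}{2}\right) \left(-105\right) = \frac{105}{2} \approx 52.5$)
$D{\left(J \right)} = \frac{105}{2}$
$- \frac{43480}{-37867} - \frac{14493}{D{\left(-96 \right)}} = - \frac{43480}{-37867} - \frac{14493}{\frac{105}{2}} = \left(-43480\right) \left(- \frac{1}{37867}\right) - \frac{9662}{35} = \frac{43480}{37867} - \frac{9662}{35} = - \frac{364349154}{1325345}$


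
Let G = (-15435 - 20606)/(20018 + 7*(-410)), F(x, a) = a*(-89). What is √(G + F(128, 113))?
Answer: I*√739479535899/8574 ≈ 100.3*I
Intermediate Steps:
F(x, a) = -89*a
G = -36041/17148 (G = -36041/(20018 - 2870) = -36041/17148 ≈ -2.1018)
√(G + F(128, 113)) = √(-36041/17148 - 89*113) = √(-36041/17148 - 10057) = √(-172493477/17148) = I*√739479535899/8574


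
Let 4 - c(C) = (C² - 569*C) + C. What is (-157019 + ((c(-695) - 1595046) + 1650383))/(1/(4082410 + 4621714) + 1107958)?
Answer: -8525367405412/9643803818793 ≈ -0.88403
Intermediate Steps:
c(C) = 4 - C² + 568*C (c(C) = 4 - ((C² - 569*C) + C) = 4 - (C² - 568*C) = 4 + (-C² + 568*C) = 4 - C² + 568*C)
(-157019 + ((c(-695) - 1595046) + 1650383))/(1/(4082410 + 4621714) + 1107958) = (-157019 + (((4 - 1*(-695)² + 568*(-695)) - 1595046) + 1650383))/(1/(4082410 + 4621714) + 1107958) = (-157019 + (((4 - 1*483025 - 394760) - 1595046) + 1650383))/(1/8704124 + 1107958) = (-157019 + (((4 - 483025 - 394760) - 1595046) + 1650383))/(1/8704124 + 1107958) = (-157019 + ((-877781 - 1595046) + 1650383))/(9643803818793/8704124) = (-157019 + (-2472827 + 1650383))*(8704124/9643803818793) = (-157019 - 822444)*(8704124/9643803818793) = -979463*8704124/9643803818793 = -8525367405412/9643803818793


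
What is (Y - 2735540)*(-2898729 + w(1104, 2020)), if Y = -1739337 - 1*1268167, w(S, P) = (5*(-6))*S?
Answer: 16837737808356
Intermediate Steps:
w(S, P) = -30*S
Y = -3007504 (Y = -1739337 - 1268167 = -3007504)
(Y - 2735540)*(-2898729 + w(1104, 2020)) = (-3007504 - 2735540)*(-2898729 - 30*1104) = -5743044*(-2898729 - 33120) = -5743044*(-2931849) = 16837737808356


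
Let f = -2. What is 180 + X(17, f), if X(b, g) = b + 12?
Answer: 209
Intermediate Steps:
X(b, g) = 12 + b
180 + X(17, f) = 180 + (12 + 17) = 180 + 29 = 209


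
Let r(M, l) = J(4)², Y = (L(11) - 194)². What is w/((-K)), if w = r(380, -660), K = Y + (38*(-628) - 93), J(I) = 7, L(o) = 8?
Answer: -49/10639 ≈ -0.0046057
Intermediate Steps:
Y = 34596 (Y = (8 - 194)² = (-186)² = 34596)
r(M, l) = 49 (r(M, l) = 7² = 49)
K = 10639 (K = 34596 + (38*(-628) - 93) = 34596 + (-23864 - 93) = 34596 - 23957 = 10639)
w = 49
w/((-K)) = 49/((-1*10639)) = 49/(-10639) = 49*(-1/10639) = -49/10639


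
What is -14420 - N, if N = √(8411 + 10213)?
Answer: -14420 - 8*√291 ≈ -14556.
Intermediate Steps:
N = 8*√291 (N = √18624 = 8*√291 ≈ 136.47)
-14420 - N = -14420 - 8*√291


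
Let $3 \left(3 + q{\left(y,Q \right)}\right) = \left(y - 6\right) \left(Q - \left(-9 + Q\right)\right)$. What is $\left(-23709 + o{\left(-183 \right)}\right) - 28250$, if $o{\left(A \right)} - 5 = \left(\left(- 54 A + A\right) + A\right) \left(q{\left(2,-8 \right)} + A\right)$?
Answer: $-1936122$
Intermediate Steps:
$q{\left(y,Q \right)} = -21 + 3 y$ ($q{\left(y,Q \right)} = -3 + \frac{\left(y - 6\right) \left(Q - \left(-9 + Q\right)\right)}{3} = -3 + \frac{\left(-6 + y\right) 9}{3} = -3 + \frac{-54 + 9 y}{3} = -3 + \left(-18 + 3 y\right) = -21 + 3 y$)
$o{\left(A \right)} = 5 - 52 A \left(-15 + A\right)$ ($o{\left(A \right)} = 5 + \left(\left(- 54 A + A\right) + A\right) \left(\left(-21 + 3 \cdot 2\right) + A\right) = 5 + \left(- 53 A + A\right) \left(\left(-21 + 6\right) + A\right) = 5 + - 52 A \left(-15 + A\right) = 5 - 52 A \left(-15 + A\right)$)
$\left(-23709 + o{\left(-183 \right)}\right) - 28250 = \left(-23709 + \left(5 - 52 \left(-183\right)^{2} + 780 \left(-183\right)\right)\right) - 28250 = \left(-23709 - 1884163\right) - 28250 = -1907872 - 28250 = -1936122$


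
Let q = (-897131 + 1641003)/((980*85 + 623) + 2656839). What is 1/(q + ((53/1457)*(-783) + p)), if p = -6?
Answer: -1996645117/68307401069 ≈ -0.029230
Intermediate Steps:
q = 371936/1370381 (q = 743872/((83300 + 623) + 2656839) = 743872/(83923 + 2656839) = 743872/2740762 = 743872*(1/2740762) = 371936/1370381 ≈ 0.27141)
1/(q + ((53/1457)*(-783) + p)) = 1/(371936/1370381 + ((53/1457)*(-783) - 6)) = 1/(371936/1370381 + (-41499/1457 - 6)) = 1/(371936/1370381 - 50241/1457) = 1/(-68307401069/1996645117) = -1996645117/68307401069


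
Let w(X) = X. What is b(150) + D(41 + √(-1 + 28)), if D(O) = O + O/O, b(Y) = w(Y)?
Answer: 192 + 3*√3 ≈ 197.20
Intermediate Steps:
b(Y) = Y
D(O) = 1 + O (D(O) = O + 1 = 1 + O)
b(150) + D(41 + √(-1 + 28)) = 150 + (1 + (41 + √(-1 + 28))) = 150 + (1 + (41 + √27)) = 150 + (1 + (41 + 3*√3)) = 150 + (42 + 3*√3) = 192 + 3*√3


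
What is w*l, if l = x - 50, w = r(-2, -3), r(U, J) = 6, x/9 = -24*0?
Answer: -300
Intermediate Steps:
x = 0 (x = 9*(-24*0) = 9*0 = 0)
w = 6
l = -50 (l = 0 - 50 = -50)
w*l = 6*(-50) = -300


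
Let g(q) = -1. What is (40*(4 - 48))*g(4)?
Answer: 1760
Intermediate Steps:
(40*(4 - 48))*g(4) = (40*(4 - 48))*(-1) = (40*(-44))*(-1) = -1760*(-1) = 1760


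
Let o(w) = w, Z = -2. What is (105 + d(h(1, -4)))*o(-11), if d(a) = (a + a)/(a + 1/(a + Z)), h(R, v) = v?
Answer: -29403/25 ≈ -1176.1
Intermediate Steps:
d(a) = 2*a/(a + 1/(-2 + a)) (d(a) = (a + a)/(a + 1/(a - 2)) = (2*a)/(a + 1/(-2 + a)) = 2*a/(a + 1/(-2 + a)))
(105 + d(h(1, -4)))*o(-11) = (105 + 2*(-4)*(-2 - 4)/(1 + (-4)**2 - 2*(-4)))*(-11) = (105 + 2*(-4)*(-6)/(1 + 16 + 8))*(-11) = (105 + 2*(-4)*(-6)/25)*(-11) = (105 + 2*(-4)*(1/25)*(-6))*(-11) = (105 + 48/25)*(-11) = (2673/25)*(-11) = -29403/25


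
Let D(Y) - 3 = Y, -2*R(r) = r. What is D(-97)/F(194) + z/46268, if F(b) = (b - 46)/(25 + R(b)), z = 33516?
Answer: 19881387/427979 ≈ 46.454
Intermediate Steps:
R(r) = -r/2
F(b) = (-46 + b)/(25 - b/2) (F(b) = (b - 46)/(25 - b/2) = (-46 + b)/(25 - b/2))
D(Y) = 3 + Y
D(-97)/F(194) + z/46268 = (3 - 97)/((2*(46 - 1*194)/(-50 + 194))) + 33516/46268 = -94*72/(46 - 194) + 33516*(1/46268) = -94/(2*(1/144)*(-148)) + 8379/11567 = -94/(-37/18) + 8379/11567 = -94*(-18/37) + 8379/11567 = 1692/37 + 8379/11567 = 19881387/427979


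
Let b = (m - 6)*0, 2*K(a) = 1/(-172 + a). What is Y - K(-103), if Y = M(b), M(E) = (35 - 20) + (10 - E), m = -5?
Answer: 13751/550 ≈ 25.002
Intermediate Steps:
K(a) = 1/(2*(-172 + a))
b = 0 (b = (-5 - 6)*0 = -11*0 = 0)
M(E) = 25 - E (M(E) = 15 + (10 - E) = 25 - E)
Y = 25 (Y = 25 - 1*0 = 25 + 0 = 25)
Y - K(-103) = 25 - 1/(2*(-172 - 103)) = 25 - 1/(2*(-275)) = 25 - (-1)/(2*275) = 25 - 1*(-1/550) = 25 + 1/550 = 13751/550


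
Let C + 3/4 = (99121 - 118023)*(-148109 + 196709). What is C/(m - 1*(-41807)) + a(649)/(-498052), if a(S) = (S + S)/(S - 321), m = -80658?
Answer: 75034771572487697/3173370193328 ≈ 23645.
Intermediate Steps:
a(S) = 2*S/(-321 + S) (a(S) = (2*S)/(-321 + S) = 2*S/(-321 + S))
C = -3674548803/4 (C = -¾ + (99121 - 118023)*(-148109 + 196709) = -¾ - 18902*48600 = -¾ - 918637200 = -3674548803/4 ≈ -9.1864e+8)
C/(m - 1*(-41807)) + a(649)/(-498052) = -3674548803/(4*(-80658 - 1*(-41807))) + (2*649/(-321 + 649))/(-498052) = -3674548803/(4*(-80658 + 41807)) + (2*649/328)*(-1/498052) = -3674548803/4/(-38851) + (2*649*(1/328))*(-1/498052) = -3674548803/4*(-1/38851) + (649/164)*(-1/498052) = 3674548803/155404 - 649/81680528 = 75034771572487697/3173370193328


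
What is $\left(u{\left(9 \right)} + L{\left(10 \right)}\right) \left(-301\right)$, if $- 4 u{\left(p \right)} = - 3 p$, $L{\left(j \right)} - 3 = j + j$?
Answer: $- \frac{35819}{4} \approx -8954.8$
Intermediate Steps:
$L{\left(j \right)} = 3 + 2 j$ ($L{\left(j \right)} = 3 + \left(j + j\right) = 3 + 2 j$)
$u{\left(p \right)} = \frac{3 p}{4}$ ($u{\left(p \right)} = - \frac{\left(-3\right) p}{4} = \frac{3 p}{4}$)
$\left(u{\left(9 \right)} + L{\left(10 \right)}\right) \left(-301\right) = \left(\frac{3}{4} \cdot 9 + \left(3 + 2 \cdot 10\right)\right) \left(-301\right) = \left(\frac{27}{4} + \left(3 + 20\right)\right) \left(-301\right) = \left(\frac{27}{4} + 23\right) \left(-301\right) = \frac{119}{4} \left(-301\right) = - \frac{35819}{4}$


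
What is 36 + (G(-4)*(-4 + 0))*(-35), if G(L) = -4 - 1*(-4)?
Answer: 36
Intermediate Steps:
G(L) = 0 (G(L) = -4 + 4 = 0)
36 + (G(-4)*(-4 + 0))*(-35) = 36 + (0*(-4 + 0))*(-35) = 36 + (0*(-4))*(-35) = 36 + 0*(-35) = 36 + 0 = 36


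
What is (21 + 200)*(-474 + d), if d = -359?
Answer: -184093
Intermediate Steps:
(21 + 200)*(-474 + d) = (21 + 200)*(-474 - 359) = 221*(-833) = -184093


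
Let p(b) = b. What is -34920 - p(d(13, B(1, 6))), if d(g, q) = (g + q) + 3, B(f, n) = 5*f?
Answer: -34941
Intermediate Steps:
d(g, q) = 3 + g + q
-34920 - p(d(13, B(1, 6))) = -34920 - (3 + 13 + 5*1) = -34920 - (3 + 13 + 5) = -34920 - 1*21 = -34920 - 21 = -34941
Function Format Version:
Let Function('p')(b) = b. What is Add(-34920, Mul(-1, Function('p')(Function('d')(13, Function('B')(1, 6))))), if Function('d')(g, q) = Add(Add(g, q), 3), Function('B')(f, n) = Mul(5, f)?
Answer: -34941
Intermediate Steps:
Function('d')(g, q) = Add(3, g, q)
Add(-34920, Mul(-1, Function('p')(Function('d')(13, Function('B')(1, 6))))) = Add(-34920, Mul(-1, Add(3, 13, Mul(5, 1)))) = Add(-34920, Mul(-1, Add(3, 13, 5))) = Add(-34920, Mul(-1, 21)) = Add(-34920, -21) = -34941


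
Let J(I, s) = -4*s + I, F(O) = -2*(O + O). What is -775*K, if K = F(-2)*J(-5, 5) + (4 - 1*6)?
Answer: 156550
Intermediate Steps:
F(O) = -4*O
J(I, s) = I - 4*s
K = -202 (K = (-4*(-2))*(-5 - 4*5) + (4 - 1*6) = 8*(-5 - 20) + (4 - 6) = 8*(-25) - 2 = -200 - 2 = -202)
-775*K = -775*(-202) = -1*(-156550) = 156550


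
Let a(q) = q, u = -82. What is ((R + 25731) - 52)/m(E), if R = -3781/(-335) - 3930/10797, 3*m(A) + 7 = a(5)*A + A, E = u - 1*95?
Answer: -92920321512/1288855885 ≈ -72.095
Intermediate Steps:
E = -177 (E = -82 - 1*95 = -82 - 95 = -177)
m(A) = -7/3 + 2*A (m(A) = -7/3 + (5*A + A)/3 = -7/3 + (6*A)/3 = -7/3 + 2*A)
R = 13168969/1205665 (R = -3781*(-1/335) - 3930*1/10797 = 3781/335 - 1310/3599 = 13168969/1205665 ≈ 10.923)
((R + 25731) - 52)/m(E) = ((13168969/1205665 + 25731) - 52)/(-7/3 + 2*(-177)) = (31036135084/1205665 - 52)/(-7/3 - 354) = 30973440504/(1205665*(-1069/3)) = (30973440504/1205665)*(-3/1069) = -92920321512/1288855885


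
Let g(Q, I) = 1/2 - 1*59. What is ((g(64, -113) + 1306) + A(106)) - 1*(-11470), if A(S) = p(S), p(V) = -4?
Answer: 25427/2 ≈ 12714.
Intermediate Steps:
A(S) = -4
g(Q, I) = -117/2 (g(Q, I) = ½ - 59 = -117/2)
((g(64, -113) + 1306) + A(106)) - 1*(-11470) = ((-117/2 + 1306) - 4) - 1*(-11470) = (2495/2 - 4) + 11470 = 2487/2 + 11470 = 25427/2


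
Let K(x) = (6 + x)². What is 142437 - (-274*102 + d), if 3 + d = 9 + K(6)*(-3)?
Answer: 170811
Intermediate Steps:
d = -426 (d = -3 + (9 + (6 + 6)²*(-3)) = -3 + (9 + 12²*(-3)) = -3 + (9 + 144*(-3)) = -3 + (9 - 432) = -3 - 423 = -426)
142437 - (-274*102 + d) = 142437 - (-274*102 - 426) = 142437 - (-27948 - 426) = 142437 - 1*(-28374) = 142437 + 28374 = 170811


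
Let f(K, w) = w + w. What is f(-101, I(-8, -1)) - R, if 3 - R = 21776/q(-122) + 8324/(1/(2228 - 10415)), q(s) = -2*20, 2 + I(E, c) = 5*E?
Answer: -340746097/5 ≈ -6.8149e+7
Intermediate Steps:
I(E, c) = -2 + 5*E
q(s) = -40
f(K, w) = 2*w
R = 340745677/5 (R = 3 - (21776/(-40) + 8324/(1/(2228 - 10415))) = 3 - (21776*(-1/40) + 8324/(1/(-8187))) = 3 - (-2722/5 + 8324/(-1/8187)) = 3 - (-2722/5 + 8324*(-8187)) = 3 - (-2722/5 - 68148588) = 3 - 1*(-340745662/5) = 3 + 340745662/5 = 340745677/5 ≈ 6.8149e+7)
f(-101, I(-8, -1)) - R = 2*(-2 + 5*(-8)) - 1*340745677/5 = 2*(-2 - 40) - 340745677/5 = 2*(-42) - 340745677/5 = -84 - 340745677/5 = -340746097/5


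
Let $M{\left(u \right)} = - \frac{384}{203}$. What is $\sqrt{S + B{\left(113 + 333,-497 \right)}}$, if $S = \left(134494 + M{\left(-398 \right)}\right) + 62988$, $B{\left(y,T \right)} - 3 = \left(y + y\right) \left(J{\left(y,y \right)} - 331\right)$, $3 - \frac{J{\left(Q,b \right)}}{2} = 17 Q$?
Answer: $\frac{i \sqrt{561213209879}}{203} \approx 3690.4 i$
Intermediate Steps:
$M{\left(u \right)} = - \frac{384}{203}$ ($M{\left(u \right)} = \left(-384\right) \frac{1}{203} = - \frac{384}{203}$)
$J{\left(Q,b \right)} = 6 - 34 Q$ ($J{\left(Q,b \right)} = 6 - 2 \cdot 17 Q = 6 - 34 Q$)
$B{\left(y,T \right)} = 3 + 2 y \left(-325 - 34 y\right)$ ($B{\left(y,T \right)} = 3 + \left(y + y\right) \left(\left(6 - 34 y\right) - 331\right) = 3 + 2 y \left(-325 - 34 y\right)$)
$S = \frac{40088462}{203}$ ($S = \left(134494 - \frac{384}{203}\right) + 62988 = \frac{27301898}{203} + 62988 = \frac{40088462}{203} \approx 1.9748 \cdot 10^{5}$)
$\sqrt{S + B{\left(113 + 333,-497 \right)}} = \sqrt{\frac{40088462}{203} - \left(-3 + 68 \left(113 + 333\right)^{2} + 650 \left(113 + 333\right)\right)} = \sqrt{\frac{40088462}{203} - \left(289897 + 13526288\right)} = \sqrt{\frac{40088462}{203} - 13816185} = \sqrt{- \frac{2764597093}{203}} = \frac{i \sqrt{561213209879}}{203}$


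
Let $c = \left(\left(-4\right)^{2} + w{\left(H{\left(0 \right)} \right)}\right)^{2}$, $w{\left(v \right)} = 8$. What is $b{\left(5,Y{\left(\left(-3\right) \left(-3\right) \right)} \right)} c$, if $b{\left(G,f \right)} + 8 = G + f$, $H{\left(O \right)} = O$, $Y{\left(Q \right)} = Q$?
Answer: $3456$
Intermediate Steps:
$b{\left(G,f \right)} = -8 + G + f$ ($b{\left(G,f \right)} = -8 + \left(G + f\right) = -8 + G + f$)
$c = 576$ ($c = \left(\left(-4\right)^{2} + 8\right)^{2} = \left(16 + 8\right)^{2} = 24^{2} = 576$)
$b{\left(5,Y{\left(\left(-3\right) \left(-3\right) \right)} \right)} c = \left(-8 + 5 - -9\right) 576 = \left(-8 + 5 + 9\right) 576 = 6 \cdot 576 = 3456$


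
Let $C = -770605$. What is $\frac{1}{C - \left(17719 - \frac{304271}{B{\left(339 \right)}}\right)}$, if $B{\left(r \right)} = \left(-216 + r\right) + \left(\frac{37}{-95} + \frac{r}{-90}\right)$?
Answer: $- \frac{67741}{53228421614} \approx -1.2726 \cdot 10^{-6}$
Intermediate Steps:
$B{\left(r \right)} = - \frac{20557}{95} + \frac{89 r}{90}$ ($B{\left(r \right)} = \left(-216 + r\right) + \left(37 \left(- \frac{1}{95}\right) + r \left(- \frac{1}{90}\right)\right) = \left(-216 + r\right) - \left(\frac{37}{95} + \frac{r}{90}\right) = - \frac{20557}{95} + \frac{89 r}{90}$)
$\frac{1}{C - \left(17719 - \frac{304271}{B{\left(339 \right)}}\right)} = \frac{1}{-770605 - \left(17719 - \frac{304271}{- \frac{20557}{95} + \frac{89}{90} \cdot 339}\right)} = \frac{1}{-770605 - \left(17719 - \frac{304271}{- \frac{20557}{95} + \frac{10057}{30}}\right)} = \frac{1}{-770605 - \left(17719 - \frac{304271}{\frac{67741}{570}}\right)} = \frac{1}{-770605 + \left(304271 \cdot \frac{570}{67741} - 17719\right)} = \frac{1}{-770605 + \left(\frac{173434470}{67741} - 17719\right)} = \frac{1}{-770605 - \frac{1026868309}{67741}} = \frac{1}{- \frac{53228421614}{67741}} = - \frac{67741}{53228421614}$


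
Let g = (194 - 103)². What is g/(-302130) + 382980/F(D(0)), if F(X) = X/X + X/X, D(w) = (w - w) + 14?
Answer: 57854865419/302130 ≈ 1.9149e+5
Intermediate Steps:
D(w) = 14 (D(w) = 0 + 14 = 14)
F(X) = 2 (F(X) = 1 + 1 = 2)
g = 8281 (g = 91² = 8281)
g/(-302130) + 382980/F(D(0)) = 8281/(-302130) + 382980/2 = 8281*(-1/302130) + 382980*(½) = -8281/302130 + 191490 = 57854865419/302130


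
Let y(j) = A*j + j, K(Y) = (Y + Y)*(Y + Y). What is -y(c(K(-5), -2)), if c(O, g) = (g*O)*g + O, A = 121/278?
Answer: -99750/139 ≈ -717.63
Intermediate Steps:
A = 121/278 (A = 121*(1/278) = 121/278 ≈ 0.43525)
K(Y) = 4*Y² (K(Y) = (2*Y)*(2*Y) = 4*Y²)
c(O, g) = O + O*g² (c(O, g) = (O*g)*g + O = O*g² + O = O + O*g²)
y(j) = 399*j/278 (y(j) = 121*j/278 + j = 399*j/278)
-y(c(K(-5), -2)) = -399*(4*(-5)²)*(1 + (-2)²)/278 = -399*(4*25)*(1 + 4)/278 = -399*100*5/278 = -399*500/278 = -1*99750/139 = -99750/139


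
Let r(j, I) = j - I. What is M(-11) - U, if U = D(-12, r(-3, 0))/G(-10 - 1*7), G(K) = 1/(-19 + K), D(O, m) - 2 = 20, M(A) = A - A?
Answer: 792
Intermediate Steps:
M(A) = 0
D(O, m) = 22 (D(O, m) = 2 + 20 = 22)
U = -792 (U = 22/(1/(-19 + (-10 - 1*7))) = 22/(1/(-19 + (-10 - 7))) = 22/(1/(-19 - 17)) = 22/(1/(-36)) = 22/(-1/36) = 22*(-36) = -792)
M(-11) - U = 0 - 1*(-792) = 0 + 792 = 792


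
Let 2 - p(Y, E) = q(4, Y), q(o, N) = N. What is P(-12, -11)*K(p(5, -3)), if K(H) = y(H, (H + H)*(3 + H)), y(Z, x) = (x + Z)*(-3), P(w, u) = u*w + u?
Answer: 1089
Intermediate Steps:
P(w, u) = u + u*w
p(Y, E) = 2 - Y
y(Z, x) = -3*Z - 3*x (y(Z, x) = (Z + x)*(-3) = -3*Z - 3*x)
K(H) = -3*H - 6*H*(3 + H) (K(H) = -3*H - 3*(H + H)*(3 + H) = -3*H - 3*2*H*(3 + H) = -3*H - 6*H*(3 + H))
P(-12, -11)*K(p(5, -3)) = (-11*(1 - 12))*(3*(2 - 1*5)*(-7 - 2*(2 - 1*5))) = (-11*(-11))*(3*(2 - 5)*(-7 - 2*(2 - 5))) = 121*(3*(-3)*(-7 - 2*(-3))) = 121*(3*(-3)*(-7 + 6)) = 121*(3*(-3)*(-1)) = 121*9 = 1089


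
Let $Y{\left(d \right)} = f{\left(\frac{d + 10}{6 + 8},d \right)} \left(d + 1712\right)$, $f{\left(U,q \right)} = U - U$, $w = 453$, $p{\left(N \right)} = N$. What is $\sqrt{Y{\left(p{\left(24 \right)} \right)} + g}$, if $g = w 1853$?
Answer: $\sqrt{839409} \approx 916.19$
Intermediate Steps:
$f{\left(U,q \right)} = 0$
$Y{\left(d \right)} = 0$ ($Y{\left(d \right)} = 0 \left(d + 1712\right) = 0 \left(1712 + d\right) = 0$)
$g = 839409$ ($g = 453 \cdot 1853 = 839409$)
$\sqrt{Y{\left(p{\left(24 \right)} \right)} + g} = \sqrt{0 + 839409} = \sqrt{839409}$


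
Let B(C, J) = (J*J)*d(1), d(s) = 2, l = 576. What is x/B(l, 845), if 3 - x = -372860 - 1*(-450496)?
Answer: -77633/1428050 ≈ -0.054363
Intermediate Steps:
x = -77633 (x = 3 - (-372860 - 1*(-450496)) = 3 - (-372860 + 450496) = 3 - 1*77636 = 3 - 77636 = -77633)
B(C, J) = 2*J**2 (B(C, J) = (J*J)*2 = J**2*2 = 2*J**2)
x/B(l, 845) = -77633/(2*845**2) = -77633/(2*714025) = -77633/1428050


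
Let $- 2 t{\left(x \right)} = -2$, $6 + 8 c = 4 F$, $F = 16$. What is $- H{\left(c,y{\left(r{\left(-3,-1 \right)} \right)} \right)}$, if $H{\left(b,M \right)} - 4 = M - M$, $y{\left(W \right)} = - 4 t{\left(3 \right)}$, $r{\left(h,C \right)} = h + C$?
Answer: $-4$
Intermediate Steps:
$r{\left(h,C \right)} = C + h$
$c = \frac{29}{4}$ ($c = - \frac{3}{4} + \frac{4 \cdot 16}{8} = - \frac{3}{4} + \frac{1}{8} \cdot 64 = - \frac{3}{4} + 8 = \frac{29}{4} \approx 7.25$)
$t{\left(x \right)} = 1$ ($t{\left(x \right)} = \left(- \frac{1}{2}\right) \left(-2\right) = 1$)
$y{\left(W \right)} = -4$ ($y{\left(W \right)} = \left(-4\right) 1 = -4$)
$H{\left(b,M \right)} = 4$ ($H{\left(b,M \right)} = 4 + \left(M - M\right) = 4 + 0 = 4$)
$- H{\left(c,y{\left(r{\left(-3,-1 \right)} \right)} \right)} = \left(-1\right) 4 = -4$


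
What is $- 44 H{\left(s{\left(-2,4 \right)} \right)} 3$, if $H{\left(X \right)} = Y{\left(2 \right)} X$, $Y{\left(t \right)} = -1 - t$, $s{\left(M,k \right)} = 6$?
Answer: $2376$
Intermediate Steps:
$H{\left(X \right)} = - 3 X$ ($H{\left(X \right)} = \left(-1 - 2\right) X = - 3 X$)
$- 44 H{\left(s{\left(-2,4 \right)} \right)} 3 = - 44 \left(\left(-3\right) 6\right) 3 = \left(-44\right) \left(-18\right) 3 = 792 \cdot 3 = 2376$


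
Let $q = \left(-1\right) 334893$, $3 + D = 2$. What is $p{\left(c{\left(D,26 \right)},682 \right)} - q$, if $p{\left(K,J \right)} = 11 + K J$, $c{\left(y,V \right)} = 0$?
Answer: $334904$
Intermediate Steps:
$D = -1$ ($D = -3 + 2 = -1$)
$p{\left(K,J \right)} = 11 + J K$
$q = -334893$
$p{\left(c{\left(D,26 \right)},682 \right)} - q = \left(11 + 682 \cdot 0\right) - -334893 = \left(11 + 0\right) + 334893 = 11 + 334893 = 334904$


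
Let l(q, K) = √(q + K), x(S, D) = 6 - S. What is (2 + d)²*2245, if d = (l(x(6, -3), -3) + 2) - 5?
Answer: 2245*(1 - I*√3)² ≈ -4490.0 - 7776.9*I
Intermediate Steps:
l(q, K) = √(K + q)
d = -3 + I*√3 (d = (√(-3 + (6 - 1*6)) + 2) - 5 = (√(-3 + (6 - 6)) + 2) - 5 = (√(-3 + 0) + 2) - 5 = (√(-3) + 2) - 5 = (I*√3 + 2) - 5 = (2 + I*√3) - 5 = -3 + I*√3 ≈ -3.0 + 1.732*I)
(2 + d)²*2245 = (2 + (-3 + I*√3))²*2245 = (-1 + I*√3)²*2245 = 2245*(-1 + I*√3)²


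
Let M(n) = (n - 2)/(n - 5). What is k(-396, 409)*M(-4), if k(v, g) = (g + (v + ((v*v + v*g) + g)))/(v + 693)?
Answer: -9452/891 ≈ -10.608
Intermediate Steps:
M(n) = (-2 + n)/(-5 + n)
k(v, g) = (v + v² + 2*g + g*v)/(693 + v) (k(v, g) = (g + (v + ((v² + g*v) + g)))/(693 + v) = (g + (v + (g + v² + g*v)))/(693 + v) = (g + (g + v + v² + g*v))/(693 + v) = (v + v² + 2*g + g*v)/(693 + v))
k(-396, 409)*M(-4) = ((-396 + (-396)² + 2*409 + 409*(-396))/(693 - 396))*((-2 - 4)/(-5 - 4)) = ((-396 + 156816 + 818 - 161964)/297)*(-6/(-9)) = ((1/297)*(-4726))*(-⅑*(-6)) = -4726/297*⅔ = -9452/891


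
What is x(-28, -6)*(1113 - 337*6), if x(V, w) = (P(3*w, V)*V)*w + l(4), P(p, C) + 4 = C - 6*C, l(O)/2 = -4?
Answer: -20761560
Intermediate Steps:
l(O) = -8 (l(O) = 2*(-4) = -8)
P(p, C) = -4 - 5*C (P(p, C) = -4 + (C - 6*C) = -4 - 5*C)
x(V, w) = -8 + V*w*(-4 - 5*V) (x(V, w) = ((-4 - 5*V)*V)*w - 8 = (V*(-4 - 5*V))*w - 8 = V*w*(-4 - 5*V) - 8 = -8 + V*w*(-4 - 5*V))
x(-28, -6)*(1113 - 337*6) = (-8 - 1*(-28)*(-6)*(4 + 5*(-28)))*(1113 - 337*6) = (-8 - 1*(-28)*(-6)*(4 - 140))*(1113 - 2022) = (-8 - 1*(-28)*(-6)*(-136))*(-909) = (-8 + 22848)*(-909) = 22840*(-909) = -20761560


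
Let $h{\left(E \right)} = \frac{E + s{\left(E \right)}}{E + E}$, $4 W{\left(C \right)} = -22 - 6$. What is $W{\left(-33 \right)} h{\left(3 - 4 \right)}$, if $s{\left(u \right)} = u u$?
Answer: $0$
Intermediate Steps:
$s{\left(u \right)} = u^{2}$
$W{\left(C \right)} = -7$ ($W{\left(C \right)} = \frac{-22 - 6}{4} = \frac{1}{4} \left(-28\right) = -7$)
$h{\left(E \right)} = \frac{E + E^{2}}{2 E}$ ($h{\left(E \right)} = \frac{E + E^{2}}{E + E} = \frac{E + E^{2}}{2 E}$)
$W{\left(-33 \right)} h{\left(3 - 4 \right)} = - 7 \left(\frac{1}{2} + \frac{3 - 4}{2}\right) = - 7 \left(\frac{1}{2} + \frac{1}{2} \left(-1\right)\right) = - 7 \left(\frac{1}{2} - \frac{1}{2}\right) = \left(-7\right) 0 = 0$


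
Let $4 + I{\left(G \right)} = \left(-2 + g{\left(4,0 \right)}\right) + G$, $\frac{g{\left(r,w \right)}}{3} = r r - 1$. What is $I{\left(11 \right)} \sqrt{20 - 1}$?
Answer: $50 \sqrt{19} \approx 217.94$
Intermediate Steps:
$g{\left(r,w \right)} = -3 + 3 r^{2}$ ($g{\left(r,w \right)} = 3 \left(r r - 1\right) = 3 \left(r^{2} - 1\right) = 3 \left(-1 + r^{2}\right) = -3 + 3 r^{2}$)
$I{\left(G \right)} = 39 + G$ ($I{\left(G \right)} = -4 + \left(\left(-2 - \left(3 - 3 \cdot 4^{2}\right)\right) + G\right) = -4 + \left(\left(-2 + \left(-3 + 3 \cdot 16\right)\right) + G\right) = -4 + \left(\left(-2 + \left(-3 + 48\right)\right) + G\right) = -4 + \left(\left(-2 + 45\right) + G\right) = -4 + \left(43 + G\right) = 39 + G$)
$I{\left(11 \right)} \sqrt{20 - 1} = \left(39 + 11\right) \sqrt{20 - 1} = 50 \sqrt{19}$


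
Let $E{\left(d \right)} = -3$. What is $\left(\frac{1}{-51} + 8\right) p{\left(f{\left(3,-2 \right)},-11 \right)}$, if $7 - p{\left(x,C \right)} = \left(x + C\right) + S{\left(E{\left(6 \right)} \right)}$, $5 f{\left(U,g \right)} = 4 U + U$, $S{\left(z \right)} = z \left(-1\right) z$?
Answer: $\frac{3256}{17} \approx 191.53$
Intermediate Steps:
$S{\left(z \right)} = - z^{2}$ ($S{\left(z \right)} = - z z = - z^{2}$)
$f{\left(U,g \right)} = U$ ($f{\left(U,g \right)} = \frac{4 U + U}{5} = \frac{5 U}{5} = U$)
$p{\left(x,C \right)} = 16 - C - x$ ($p{\left(x,C \right)} = 7 - \left(\left(x + C\right) - \left(-3\right)^{2}\right) = 7 - \left(\left(C + x\right) - 9\right) = 7 - \left(-9 + C + x\right) = 16 - C - x$)
$\left(\frac{1}{-51} + 8\right) p{\left(f{\left(3,-2 \right)},-11 \right)} = \left(\frac{1}{-51} + 8\right) \left(16 - -11 - 3\right) = \left(- \frac{1}{51} + 8\right) \left(16 + 11 - 3\right) = \frac{407}{51} \cdot 24 = \frac{3256}{17}$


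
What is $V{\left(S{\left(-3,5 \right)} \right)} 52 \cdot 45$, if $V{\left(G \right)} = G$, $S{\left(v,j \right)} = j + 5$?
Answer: $23400$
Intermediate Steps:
$S{\left(v,j \right)} = 5 + j$
$V{\left(S{\left(-3,5 \right)} \right)} 52 \cdot 45 = \left(5 + 5\right) 52 \cdot 45 = 10 \cdot 52 \cdot 45 = 520 \cdot 45 = 23400$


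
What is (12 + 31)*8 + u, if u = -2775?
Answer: -2431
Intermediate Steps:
(12 + 31)*8 + u = (12 + 31)*8 - 2775 = 43*8 - 2775 = 344 - 2775 = -2431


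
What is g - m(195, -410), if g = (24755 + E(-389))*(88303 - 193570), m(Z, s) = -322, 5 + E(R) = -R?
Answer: -2646306791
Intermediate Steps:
E(R) = -5 - R
g = -2646307113 (g = (24755 + (-5 - 1*(-389)))*(88303 - 193570) = (24755 + (-5 + 389))*(-105267) = (24755 + 384)*(-105267) = 25139*(-105267) = -2646307113)
g - m(195, -410) = -2646307113 - 1*(-322) = -2646307113 + 322 = -2646306791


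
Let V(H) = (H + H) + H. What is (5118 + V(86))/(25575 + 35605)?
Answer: 192/2185 ≈ 0.087872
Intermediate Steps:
V(H) = 3*H (V(H) = 2*H + H = 3*H)
(5118 + V(86))/(25575 + 35605) = (5118 + 3*86)/(25575 + 35605) = (5118 + 258)/61180 = 5376*(1/61180) = 192/2185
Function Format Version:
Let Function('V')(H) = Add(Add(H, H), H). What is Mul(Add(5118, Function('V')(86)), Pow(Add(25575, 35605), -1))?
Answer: Rational(192, 2185) ≈ 0.087872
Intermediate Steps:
Function('V')(H) = Mul(3, H) (Function('V')(H) = Add(Mul(2, H), H) = Mul(3, H))
Mul(Add(5118, Function('V')(86)), Pow(Add(25575, 35605), -1)) = Mul(Add(5118, Mul(3, 86)), Pow(Add(25575, 35605), -1)) = Mul(Add(5118, 258), Pow(61180, -1)) = Mul(5376, Rational(1, 61180)) = Rational(192, 2185)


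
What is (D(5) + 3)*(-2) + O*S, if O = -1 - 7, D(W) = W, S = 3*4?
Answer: -112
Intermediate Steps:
S = 12
O = -8
(D(5) + 3)*(-2) + O*S = (5 + 3)*(-2) - 8*12 = 8*(-2) - 96 = -16 - 96 = -112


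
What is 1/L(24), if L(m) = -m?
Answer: -1/24 ≈ -0.041667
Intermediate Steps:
1/L(24) = 1/(-1*24) = 1/(-24) = -1/24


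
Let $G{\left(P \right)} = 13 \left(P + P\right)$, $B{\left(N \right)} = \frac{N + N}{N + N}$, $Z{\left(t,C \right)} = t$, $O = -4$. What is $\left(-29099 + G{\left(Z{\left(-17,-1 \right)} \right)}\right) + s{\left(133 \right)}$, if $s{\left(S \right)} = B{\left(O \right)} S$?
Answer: $-29408$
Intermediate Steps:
$B{\left(N \right)} = 1$ ($B{\left(N \right)} = \frac{2 N}{2 N} = 2 N \frac{1}{2 N} = 1$)
$G{\left(P \right)} = 26 P$ ($G{\left(P \right)} = 13 \cdot 2 P = 26 P$)
$s{\left(S \right)} = S$ ($s{\left(S \right)} = 1 S = S$)
$\left(-29099 + G{\left(Z{\left(-17,-1 \right)} \right)}\right) + s{\left(133 \right)} = \left(-29099 + 26 \left(-17\right)\right) + 133 = \left(-29099 - 442\right) + 133 = -29541 + 133 = -29408$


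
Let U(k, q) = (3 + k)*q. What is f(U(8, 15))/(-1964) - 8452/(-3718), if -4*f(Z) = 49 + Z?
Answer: 16798641/7302152 ≈ 2.3005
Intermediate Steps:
U(k, q) = q*(3 + k)
f(Z) = -49/4 - Z/4 (f(Z) = -(49 + Z)/4 = -49/4 - Z/4)
f(U(8, 15))/(-1964) - 8452/(-3718) = (-49/4 - 15*(3 + 8)/4)/(-1964) - 8452/(-3718) = (-49/4 - 15*11/4)*(-1/1964) - 8452*(-1/3718) = (-49/4 - ¼*165)*(-1/1964) + 4226/1859 = (-49/4 - 165/4)*(-1/1964) + 4226/1859 = -107/2*(-1/1964) + 4226/1859 = 107/3928 + 4226/1859 = 16798641/7302152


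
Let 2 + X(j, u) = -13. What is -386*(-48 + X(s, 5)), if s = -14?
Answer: 24318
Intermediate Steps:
X(j, u) = -15 (X(j, u) = -2 - 13 = -15)
-386*(-48 + X(s, 5)) = -386*(-48 - 15) = -386*(-63) = 24318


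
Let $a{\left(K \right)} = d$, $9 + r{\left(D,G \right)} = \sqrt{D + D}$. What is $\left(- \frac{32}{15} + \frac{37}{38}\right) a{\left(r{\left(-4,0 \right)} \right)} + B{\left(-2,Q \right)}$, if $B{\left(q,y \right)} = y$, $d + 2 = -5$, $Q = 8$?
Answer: $\frac{9187}{570} \approx 16.118$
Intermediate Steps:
$d = -7$ ($d = -2 - 5 = -7$)
$r{\left(D,G \right)} = -9 + \sqrt{2} \sqrt{D}$ ($r{\left(D,G \right)} = -9 + \sqrt{D + D} = -9 + \sqrt{2 D} = -9 + \sqrt{2} \sqrt{D}$)
$a{\left(K \right)} = -7$
$\left(- \frac{32}{15} + \frac{37}{38}\right) a{\left(r{\left(-4,0 \right)} \right)} + B{\left(-2,Q \right)} = \left(- \frac{32}{15} + \frac{37}{38}\right) \left(-7\right) + 8 = \left(- \frac{661}{570}\right) \left(-7\right) + 8 = \frac{4627}{570} + 8 = \frac{9187}{570}$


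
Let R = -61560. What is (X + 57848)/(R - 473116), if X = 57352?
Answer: -28800/133669 ≈ -0.21546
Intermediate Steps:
(X + 57848)/(R - 473116) = (57352 + 57848)/(-61560 - 473116) = 115200/(-534676) = 115200*(-1/534676) = -28800/133669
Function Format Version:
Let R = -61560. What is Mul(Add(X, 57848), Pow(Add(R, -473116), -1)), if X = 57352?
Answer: Rational(-28800, 133669) ≈ -0.21546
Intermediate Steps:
Mul(Add(X, 57848), Pow(Add(R, -473116), -1)) = Mul(Add(57352, 57848), Pow(Add(-61560, -473116), -1)) = Mul(115200, Pow(-534676, -1)) = Mul(115200, Rational(-1, 534676)) = Rational(-28800, 133669)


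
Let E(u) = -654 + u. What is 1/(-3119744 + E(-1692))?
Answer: -1/3122090 ≈ -3.2030e-7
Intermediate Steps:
1/(-3119744 + E(-1692)) = 1/(-3119744 + (-654 - 1692)) = 1/(-3119744 - 2346) = 1/(-3122090) = -1/3122090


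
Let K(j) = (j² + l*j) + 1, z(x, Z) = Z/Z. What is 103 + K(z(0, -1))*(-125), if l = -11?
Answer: 1228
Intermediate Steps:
z(x, Z) = 1
K(j) = 1 + j² - 11*j (K(j) = (j² - 11*j) + 1 = 1 + j² - 11*j)
103 + K(z(0, -1))*(-125) = 103 + (1 + 1² - 11*1)*(-125) = 103 + (1 + 1 - 11)*(-125) = 103 - 9*(-125) = 103 + 1125 = 1228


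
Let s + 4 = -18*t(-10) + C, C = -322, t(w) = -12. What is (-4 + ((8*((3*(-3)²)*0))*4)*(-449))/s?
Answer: 2/55 ≈ 0.036364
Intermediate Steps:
s = -110 (s = -4 + (-18*(-12) - 322) = -4 + (216 - 322) = -4 - 106 = -110)
(-4 + ((8*((3*(-3)²)*0))*4)*(-449))/s = (-4 + ((8*((3*(-3)²)*0))*4)*(-449))/(-110) = (-4 + ((8*((3*9)*0))*4)*(-449))*(-1/110) = (-4 + ((8*(27*0))*4)*(-449))*(-1/110) = (-4 + ((8*0)*4)*(-449))*(-1/110) = (-4 + (0*4)*(-449))*(-1/110) = (-4 + 0*(-449))*(-1/110) = (-4 + 0)*(-1/110) = -4*(-1/110) = 2/55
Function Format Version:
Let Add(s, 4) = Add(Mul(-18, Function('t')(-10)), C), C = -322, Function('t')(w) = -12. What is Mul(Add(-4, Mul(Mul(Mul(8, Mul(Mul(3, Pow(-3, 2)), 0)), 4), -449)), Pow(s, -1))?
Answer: Rational(2, 55) ≈ 0.036364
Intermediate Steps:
s = -110 (s = Add(-4, Add(Mul(-18, -12), -322)) = Add(-4, Add(216, -322)) = Add(-4, -106) = -110)
Mul(Add(-4, Mul(Mul(Mul(8, Mul(Mul(3, Pow(-3, 2)), 0)), 4), -449)), Pow(s, -1)) = Mul(Add(-4, Mul(Mul(Mul(8, Mul(Mul(3, Pow(-3, 2)), 0)), 4), -449)), Pow(-110, -1)) = Mul(Add(-4, Mul(Mul(Mul(8, Mul(Mul(3, 9), 0)), 4), -449)), Rational(-1, 110)) = Mul(Add(-4, Mul(Mul(Mul(8, Mul(27, 0)), 4), -449)), Rational(-1, 110)) = Mul(Add(-4, Mul(Mul(Mul(8, 0), 4), -449)), Rational(-1, 110)) = Mul(Add(-4, Mul(Mul(0, 4), -449)), Rational(-1, 110)) = Mul(Add(-4, Mul(0, -449)), Rational(-1, 110)) = Mul(Add(-4, 0), Rational(-1, 110)) = Mul(-4, Rational(-1, 110)) = Rational(2, 55)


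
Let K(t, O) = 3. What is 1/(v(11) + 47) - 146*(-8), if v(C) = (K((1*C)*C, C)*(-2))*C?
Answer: 22191/19 ≈ 1167.9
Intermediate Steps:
v(C) = -6*C (v(C) = (3*(-2))*C = -6*C)
1/(v(11) + 47) - 146*(-8) = 1/(-6*11 + 47) - 146*(-8) = 1/(-66 + 47) + 1168 = 1/(-19) + 1168 = -1/19 + 1168 = 22191/19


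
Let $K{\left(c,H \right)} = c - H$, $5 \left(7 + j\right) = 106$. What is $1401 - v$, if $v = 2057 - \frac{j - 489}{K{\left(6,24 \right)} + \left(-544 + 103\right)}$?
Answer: $- \frac{1503146}{2295} \approx -654.97$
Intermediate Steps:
$j = \frac{71}{5}$ ($j = -7 + \frac{1}{5} \cdot 106 = -7 + \frac{106}{5} = \frac{71}{5} \approx 14.2$)
$v = \frac{4718441}{2295}$ ($v = 2057 - \frac{\frac{71}{5} - 489}{\left(6 - 24\right) + \left(-544 + 103\right)} = 2057 - - \frac{2374}{5 \left(\left(6 - 24\right) - 441\right)} = 2057 - - \frac{2374}{5 \left(-18 - 441\right)} = 2057 - - \frac{2374}{5 \left(-459\right)} = 2057 - \left(- \frac{2374}{5}\right) \left(- \frac{1}{459}\right) = 2057 - \frac{2374}{2295} = \frac{4718441}{2295} \approx 2056.0$)
$1401 - v = 1401 - \frac{4718441}{2295} = - \frac{1503146}{2295}$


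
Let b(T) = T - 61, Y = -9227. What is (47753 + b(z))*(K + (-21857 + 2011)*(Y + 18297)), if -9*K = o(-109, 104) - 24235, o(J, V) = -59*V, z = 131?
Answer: -25824397826069/3 ≈ -8.6081e+12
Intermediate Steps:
b(T) = -61 + T
K = 30371/9 (K = -(-59*104 - 24235)/9 = -(-6136 - 24235)/9 = -1/9*(-30371) = 30371/9 ≈ 3374.6)
(47753 + b(z))*(K + (-21857 + 2011)*(Y + 18297)) = (47753 + (-61 + 131))*(30371/9 + (-21857 + 2011)*(-9227 + 18297)) = (47753 + 70)*(30371/9 - 19846*9070) = 47823*(30371/9 - 180003220) = 47823*(-1619998609/9) = -25824397826069/3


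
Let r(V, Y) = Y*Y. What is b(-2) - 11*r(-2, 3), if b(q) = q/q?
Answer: -98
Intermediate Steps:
b(q) = 1
r(V, Y) = Y**2
b(-2) - 11*r(-2, 3) = 1 - 11*3**2 = 1 - 11*9 = 1 - 99 = -98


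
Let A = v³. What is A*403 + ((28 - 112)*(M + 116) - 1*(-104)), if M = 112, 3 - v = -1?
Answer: 6744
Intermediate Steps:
v = 4 (v = 3 - 1*(-1) = 3 + 1 = 4)
A = 64 (A = 4³ = 64)
A*403 + ((28 - 112)*(M + 116) - 1*(-104)) = 64*403 + ((28 - 112)*(112 + 116) - 1*(-104)) = 25792 + (-84*228 + 104) = 25792 + (-19152 + 104) = 25792 - 19048 = 6744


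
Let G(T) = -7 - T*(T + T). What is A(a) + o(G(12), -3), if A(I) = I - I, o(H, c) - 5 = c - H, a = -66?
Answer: 297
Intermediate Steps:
G(T) = -7 - 2*T² (G(T) = -7 - T*2*T = -7 - 2*T²)
o(H, c) = 5 + c - H (o(H, c) = 5 + (c - H) = 5 + c - H)
A(I) = 0
A(a) + o(G(12), -3) = 0 + (5 - 3 - (-7 - 2*12²)) = 0 + (5 - 3 - (-7 - 2*144)) = 0 + (5 - 3 - (-7 - 288)) = 0 + (5 - 3 - 1*(-295)) = 0 + (5 - 3 + 295) = 0 + 297 = 297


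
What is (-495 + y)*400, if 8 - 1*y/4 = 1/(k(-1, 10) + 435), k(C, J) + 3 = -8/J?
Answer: -99824800/539 ≈ -1.8520e+5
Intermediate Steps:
k(C, J) = -3 - 8/J
y = 17243/539 (y = 32 - 4/((-3 - 8/10) + 435) = 32 - 4/((-3 - 8*⅒) + 435) = 32 - 4/((-3 - ⅘) + 435) = 32 - 4/(-19/5 + 435) = 32 - 4/2156/5 = 32 - 4*5/2156 = 32 - 5/539 = 17243/539 ≈ 31.991)
(-495 + y)*400 = (-495 + 17243/539)*400 = -249562/539*400 = -99824800/539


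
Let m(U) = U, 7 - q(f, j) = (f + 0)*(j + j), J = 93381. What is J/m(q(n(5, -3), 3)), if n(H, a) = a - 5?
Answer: 93381/55 ≈ 1697.8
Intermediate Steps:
n(H, a) = -5 + a
q(f, j) = 7 - 2*f*j (q(f, j) = 7 - (f + 0)*(j + j) = 7 - f*2*j = 7 - 2*f*j)
J/m(q(n(5, -3), 3)) = 93381/(7 - 2*(-5 - 3)*3) = 93381/(7 - 2*(-8)*3) = 93381/(7 + 48) = 93381/55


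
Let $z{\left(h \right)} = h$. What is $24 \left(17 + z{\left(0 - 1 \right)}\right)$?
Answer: $384$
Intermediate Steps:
$24 \left(17 + z{\left(0 - 1 \right)}\right) = 24 \left(17 + \left(0 - 1\right)\right) = 24 \left(17 - 1\right) = 24 \cdot 16 = 384$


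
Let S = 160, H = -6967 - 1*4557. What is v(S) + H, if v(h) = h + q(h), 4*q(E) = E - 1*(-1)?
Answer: -45295/4 ≈ -11324.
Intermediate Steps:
H = -11524 (H = -6967 - 4557 = -11524)
q(E) = 1/4 + E/4 (q(E) = (E - 1*(-1))/4 = (E + 1)/4 = (1 + E)/4 = 1/4 + E/4)
v(h) = 1/4 + 5*h/4 (v(h) = h + (1/4 + h/4) = 1/4 + 5*h/4)
v(S) + H = (1/4 + (5/4)*160) - 11524 = (1/4 + 200) - 11524 = 801/4 - 11524 = -45295/4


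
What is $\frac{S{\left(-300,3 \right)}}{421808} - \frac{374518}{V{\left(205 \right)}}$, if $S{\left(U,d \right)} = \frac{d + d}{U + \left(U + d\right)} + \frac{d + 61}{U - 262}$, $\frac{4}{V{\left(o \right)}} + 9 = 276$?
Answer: $- \frac{294827628065096829}{11793540776} \approx -2.4999 \cdot 10^{7}$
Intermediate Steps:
$V{\left(o \right)} = \frac{4}{267}$ ($V{\left(o \right)} = \frac{4}{-9 + 276} = \frac{4}{267}$)
$S{\left(U,d \right)} = \frac{61 + d}{-262 + U} + \frac{2 d}{d + 2 U}$ ($S{\left(U,d \right)} = \frac{2 d}{d + 2 U} + \frac{61 + d}{-262 + U} = \frac{61 + d}{-262 + U} + \frac{2 d}{d + 2 U}$)
$\frac{S{\left(-300,3 \right)}}{421808} - \frac{374518}{V{\left(205 \right)}} = \frac{\frac{1}{\left(-524\right) \left(-300\right) - 786 + 2 \left(-300\right)^{2} - 900} \left(3^{2} - 1389 + 122 \left(-300\right) + 4 \left(-300\right) 3\right)}{421808} - \frac{374518}{\frac{4}{267}} = \frac{9 - 1389 - 36600 - 3600}{157200 - 786 + 2 \cdot 90000 - 900} \cdot \frac{1}{421808} - \frac{49998153}{2} = \frac{1}{157200 - 786 + 180000 - 900} \left(-41580\right) \frac{1}{421808} - \frac{49998153}{2} = \frac{1}{335514} \left(-41580\right) \frac{1}{421808} - \frac{49998153}{2} = \left(- \frac{6930}{55919}\right) \frac{1}{421808} - \frac{49998153}{2} = - \frac{3465}{11793540776} - \frac{49998153}{2} = - \frac{294827628065096829}{11793540776}$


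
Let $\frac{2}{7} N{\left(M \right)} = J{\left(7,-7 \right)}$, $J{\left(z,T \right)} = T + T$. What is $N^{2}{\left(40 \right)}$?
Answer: $2401$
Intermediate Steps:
$J{\left(z,T \right)} = 2 T$
$N{\left(M \right)} = -49$ ($N{\left(M \right)} = \frac{7 \cdot 2 \left(-7\right)}{2} = \frac{7}{2} \left(-14\right) = -49$)
$N^{2}{\left(40 \right)} = \left(-49\right)^{2} = 2401$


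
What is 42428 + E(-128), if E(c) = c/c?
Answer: 42429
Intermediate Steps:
E(c) = 1
42428 + E(-128) = 42428 + 1 = 42429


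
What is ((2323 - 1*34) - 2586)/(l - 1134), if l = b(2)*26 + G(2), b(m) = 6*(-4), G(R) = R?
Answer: 297/1756 ≈ 0.16913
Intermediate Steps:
b(m) = -24
l = -622 (l = -24*26 + 2 = -624 + 2 = -622)
((2323 - 1*34) - 2586)/(l - 1134) = ((2323 - 1*34) - 2586)/(-622 - 1134) = ((2323 - 34) - 2586)/(-1756) = (2289 - 2586)*(-1/1756) = -297*(-1/1756) = 297/1756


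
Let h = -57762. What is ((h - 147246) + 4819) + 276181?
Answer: 75992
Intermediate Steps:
((h - 147246) + 4819) + 276181 = ((-57762 - 147246) + 4819) + 276181 = (-205008 + 4819) + 276181 = -200189 + 276181 = 75992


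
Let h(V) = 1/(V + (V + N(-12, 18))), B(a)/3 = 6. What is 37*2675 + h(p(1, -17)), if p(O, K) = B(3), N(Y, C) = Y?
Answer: 2375401/24 ≈ 98975.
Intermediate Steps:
B(a) = 18 (B(a) = 3*6 = 18)
p(O, K) = 18
h(V) = 1/(-12 + 2*V) (h(V) = 1/(V + (V - 12)) = 1/(V + (-12 + V)) = 1/(-12 + 2*V))
37*2675 + h(p(1, -17)) = 37*2675 + 1/(2*(-6 + 18)) = 98975 + (½)/12 = 98975 + (½)*(1/12) = 98975 + 1/24 = 2375401/24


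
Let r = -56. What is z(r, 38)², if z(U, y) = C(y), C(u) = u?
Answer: 1444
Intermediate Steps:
z(U, y) = y
z(r, 38)² = 38² = 1444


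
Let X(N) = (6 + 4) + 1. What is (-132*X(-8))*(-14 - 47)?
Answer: 88572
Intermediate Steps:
X(N) = 11 (X(N) = 10 + 1 = 11)
(-132*X(-8))*(-14 - 47) = (-132*11)*(-14 - 47) = -1452*(-61) = 88572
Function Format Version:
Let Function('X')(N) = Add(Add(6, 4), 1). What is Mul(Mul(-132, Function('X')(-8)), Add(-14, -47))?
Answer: 88572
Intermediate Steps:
Function('X')(N) = 11 (Function('X')(N) = Add(10, 1) = 11)
Mul(Mul(-132, Function('X')(-8)), Add(-14, -47)) = Mul(Mul(-132, 11), Add(-14, -47)) = Mul(-1452, -61) = 88572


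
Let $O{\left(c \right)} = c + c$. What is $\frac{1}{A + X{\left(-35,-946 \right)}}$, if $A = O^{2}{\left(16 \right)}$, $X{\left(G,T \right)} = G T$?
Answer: $\frac{1}{34134} \approx 2.9296 \cdot 10^{-5}$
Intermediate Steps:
$O{\left(c \right)} = 2 c$
$A = 1024$ ($A = \left(2 \cdot 16\right)^{2} = 32^{2} = 1024$)
$\frac{1}{A + X{\left(-35,-946 \right)}} = \frac{1}{1024 - -33110} = \frac{1}{1024 + 33110} = \frac{1}{34134}$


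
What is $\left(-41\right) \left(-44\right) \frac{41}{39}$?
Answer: $\frac{73964}{39} \approx 1896.5$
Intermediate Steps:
$\left(-41\right) \left(-44\right) \frac{41}{39} = 1804 \cdot 41 \cdot \frac{1}{39} = 1804 \cdot \frac{41}{39} = \frac{73964}{39}$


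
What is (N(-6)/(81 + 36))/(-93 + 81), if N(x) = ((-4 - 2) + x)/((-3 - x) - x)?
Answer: 1/1053 ≈ 0.00094967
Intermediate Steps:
N(x) = (-6 + x)/(-3 - 2*x)
(N(-6)/(81 + 36))/(-93 + 81) = (((6 - 1*(-6))/(3 + 2*(-6)))/(81 + 36))/(-93 + 81) = (((6 + 6)/(3 - 12))/117)/(-12) = ((12/(-9))*(1/117))*(-1/12) = (-⅑*12*(1/117))*(-1/12) = -4/3*1/117*(-1/12) = -4/351*(-1/12) = 1/1053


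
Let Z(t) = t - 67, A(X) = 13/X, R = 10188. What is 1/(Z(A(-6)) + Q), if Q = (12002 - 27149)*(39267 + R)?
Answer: -6/4494569725 ≈ -1.3349e-9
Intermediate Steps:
Z(t) = -67 + t
Q = -749094885 (Q = (12002 - 27149)*(39267 + 10188) = -15147*49455 = -749094885)
1/(Z(A(-6)) + Q) = 1/((-67 + 13/(-6)) - 749094885) = 1/((-67 + 13*(-⅙)) - 749094885) = 1/((-67 - 13/6) - 749094885) = 1/(-415/6 - 749094885) = 1/(-4494569725/6) = -6/4494569725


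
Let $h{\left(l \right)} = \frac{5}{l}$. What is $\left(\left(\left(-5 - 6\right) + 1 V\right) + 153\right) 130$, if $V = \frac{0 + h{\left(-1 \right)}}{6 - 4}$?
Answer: $18135$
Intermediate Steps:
$V = - \frac{5}{2}$ ($V = \frac{0 + \frac{5}{-1}}{6 - 4} = \frac{0 + 5 \left(-1\right)}{2} = \left(0 - 5\right) \frac{1}{2} = \left(-5\right) \frac{1}{2} = - \frac{5}{2} \approx -2.5$)
$\left(\left(\left(-5 - 6\right) + 1 V\right) + 153\right) 130 = \left(\left(\left(-5 - 6\right) + 1 \left(- \frac{5}{2}\right)\right) + 153\right) 130 = \left(\left(\left(-5 - 6\right) - \frac{5}{2}\right) + 153\right) 130 = \left(\left(-11 - \frac{5}{2}\right) + 153\right) 130 = \left(- \frac{27}{2} + 153\right) 130 = \frac{279}{2} \cdot 130 = 18135$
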